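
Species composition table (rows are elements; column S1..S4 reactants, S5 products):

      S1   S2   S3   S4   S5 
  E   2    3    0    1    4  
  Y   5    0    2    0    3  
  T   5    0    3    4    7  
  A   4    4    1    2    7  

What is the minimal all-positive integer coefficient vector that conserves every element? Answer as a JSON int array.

E: 2·2+5·3+4·0+5·1 = 24 | 6·4 = 24
Y: 2·5+5·0+4·2+5·0 = 18 | 6·3 = 18
T: 2·5+5·0+4·3+5·4 = 42 | 6·7 = 42
A: 2·4+5·4+4·1+5·2 = 42 | 6·7 = 42
gcd(2,5,4,5,6) = 1

Coefficients: [2, 5, 4, 5, 6]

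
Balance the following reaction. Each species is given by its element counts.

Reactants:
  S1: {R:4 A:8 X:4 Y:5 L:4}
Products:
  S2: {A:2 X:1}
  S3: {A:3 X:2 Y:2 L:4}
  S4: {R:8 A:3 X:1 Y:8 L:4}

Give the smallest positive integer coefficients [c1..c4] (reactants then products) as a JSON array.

Coefficients: [2, 5, 1, 1]

R: 2·4 = 8 | 5·0+1·0+1·8 = 8
A: 2·8 = 16 | 5·2+1·3+1·3 = 16
X: 2·4 = 8 | 5·1+1·2+1·1 = 8
Y: 2·5 = 10 | 5·0+1·2+1·8 = 10
L: 2·4 = 8 | 5·0+1·4+1·4 = 8
gcd(2,5,1,1) = 1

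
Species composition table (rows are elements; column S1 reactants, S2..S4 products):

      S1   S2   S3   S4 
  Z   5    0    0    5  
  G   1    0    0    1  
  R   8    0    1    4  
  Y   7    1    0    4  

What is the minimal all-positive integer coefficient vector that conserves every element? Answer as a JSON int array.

Coefficients: [1, 3, 4, 1]

Z: 1·5 = 5 | 3·0+4·0+1·5 = 5
G: 1·1 = 1 | 3·0+4·0+1·1 = 1
R: 1·8 = 8 | 3·0+4·1+1·4 = 8
Y: 1·7 = 7 | 3·1+4·0+1·4 = 7
gcd(1,3,4,1) = 1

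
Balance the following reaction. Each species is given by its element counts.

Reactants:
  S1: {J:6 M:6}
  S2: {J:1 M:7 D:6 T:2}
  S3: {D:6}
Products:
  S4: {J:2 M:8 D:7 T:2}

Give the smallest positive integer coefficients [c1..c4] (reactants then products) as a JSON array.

Coefficients: [1, 6, 1, 6]

J: 1·6+6·1+1·0 = 12 | 6·2 = 12
M: 1·6+6·7+1·0 = 48 | 6·8 = 48
D: 1·0+6·6+1·6 = 42 | 6·7 = 42
T: 1·0+6·2+1·0 = 12 | 6·2 = 12
gcd(1,6,1,6) = 1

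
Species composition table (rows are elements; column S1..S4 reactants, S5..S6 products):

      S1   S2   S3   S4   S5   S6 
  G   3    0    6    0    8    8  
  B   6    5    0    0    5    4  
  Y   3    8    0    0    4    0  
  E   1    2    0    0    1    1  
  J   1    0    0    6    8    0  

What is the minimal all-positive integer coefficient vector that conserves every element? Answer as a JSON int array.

Coefficients: [4, 1, 6, 6, 5, 1]

G: 4·3+1·0+6·6+6·0 = 48 | 5·8+1·8 = 48
B: 4·6+1·5+6·0+6·0 = 29 | 5·5+1·4 = 29
Y: 4·3+1·8+6·0+6·0 = 20 | 5·4+1·0 = 20
E: 4·1+1·2+6·0+6·0 = 6 | 5·1+1·1 = 6
J: 4·1+1·0+6·0+6·6 = 40 | 5·8+1·0 = 40
gcd(4,1,6,6,5,1) = 1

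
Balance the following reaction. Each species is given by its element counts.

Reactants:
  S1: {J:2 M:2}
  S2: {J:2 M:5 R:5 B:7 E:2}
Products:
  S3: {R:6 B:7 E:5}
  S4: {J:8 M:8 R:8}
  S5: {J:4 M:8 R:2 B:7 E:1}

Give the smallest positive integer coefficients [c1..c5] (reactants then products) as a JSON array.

J: 6·2+4·2 = 20 | 1·0+1·8+3·4 = 20
M: 6·2+4·5 = 32 | 1·0+1·8+3·8 = 32
R: 6·0+4·5 = 20 | 1·6+1·8+3·2 = 20
B: 6·0+4·7 = 28 | 1·7+1·0+3·7 = 28
E: 6·0+4·2 = 8 | 1·5+1·0+3·1 = 8
gcd(6,4,1,1,3) = 1

Coefficients: [6, 4, 1, 1, 3]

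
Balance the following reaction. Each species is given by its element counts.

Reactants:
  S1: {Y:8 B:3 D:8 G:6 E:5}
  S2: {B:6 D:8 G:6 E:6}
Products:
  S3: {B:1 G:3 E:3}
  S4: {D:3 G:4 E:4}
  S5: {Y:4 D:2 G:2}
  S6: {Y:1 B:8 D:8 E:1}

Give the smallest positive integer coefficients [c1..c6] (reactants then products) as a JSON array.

Y: 2·8+5·0 = 16 | 4·0+6·0+3·4+4·1 = 16
B: 2·3+5·6 = 36 | 4·1+6·0+3·0+4·8 = 36
D: 2·8+5·8 = 56 | 4·0+6·3+3·2+4·8 = 56
G: 2·6+5·6 = 42 | 4·3+6·4+3·2+4·0 = 42
E: 2·5+5·6 = 40 | 4·3+6·4+3·0+4·1 = 40
gcd(2,5,4,6,3,4) = 1

Coefficients: [2, 5, 4, 6, 3, 4]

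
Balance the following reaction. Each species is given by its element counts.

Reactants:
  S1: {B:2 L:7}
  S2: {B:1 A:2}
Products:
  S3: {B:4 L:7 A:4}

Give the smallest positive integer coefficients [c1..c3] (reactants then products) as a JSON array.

B: 1·2+2·1 = 4 | 1·4 = 4
L: 1·7+2·0 = 7 | 1·7 = 7
A: 1·0+2·2 = 4 | 1·4 = 4
gcd(1,2,1) = 1

Coefficients: [1, 2, 1]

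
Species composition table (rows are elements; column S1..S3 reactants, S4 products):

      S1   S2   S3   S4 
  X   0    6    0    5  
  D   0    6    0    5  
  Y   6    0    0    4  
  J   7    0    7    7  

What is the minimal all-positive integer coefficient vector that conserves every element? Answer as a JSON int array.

X: 4·0+5·6+2·0 = 30 | 6·5 = 30
D: 4·0+5·6+2·0 = 30 | 6·5 = 30
Y: 4·6+5·0+2·0 = 24 | 6·4 = 24
J: 4·7+5·0+2·7 = 42 | 6·7 = 42
gcd(4,5,2,6) = 1

Coefficients: [4, 5, 2, 6]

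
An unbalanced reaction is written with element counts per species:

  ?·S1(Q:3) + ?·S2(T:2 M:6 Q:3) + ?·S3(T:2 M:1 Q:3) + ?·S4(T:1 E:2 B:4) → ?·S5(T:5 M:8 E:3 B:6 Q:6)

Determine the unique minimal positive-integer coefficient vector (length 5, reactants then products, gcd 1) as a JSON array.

T: 1·0+5·2+2·2+6·1 = 20 | 4·5 = 20
M: 1·0+5·6+2·1+6·0 = 32 | 4·8 = 32
E: 1·0+5·0+2·0+6·2 = 12 | 4·3 = 12
B: 1·0+5·0+2·0+6·4 = 24 | 4·6 = 24
Q: 1·3+5·3+2·3+6·0 = 24 | 4·6 = 24
gcd(1,5,2,6,4) = 1

Coefficients: [1, 5, 2, 6, 4]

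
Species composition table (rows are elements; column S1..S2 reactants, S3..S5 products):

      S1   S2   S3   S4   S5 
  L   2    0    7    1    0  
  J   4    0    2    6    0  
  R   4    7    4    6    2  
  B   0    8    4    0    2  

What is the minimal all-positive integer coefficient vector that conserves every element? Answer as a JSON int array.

L: 5·2+2·0 = 10 | 1·7+3·1+6·0 = 10
J: 5·4+2·0 = 20 | 1·2+3·6+6·0 = 20
R: 5·4+2·7 = 34 | 1·4+3·6+6·2 = 34
B: 5·0+2·8 = 16 | 1·4+3·0+6·2 = 16
gcd(5,2,1,3,6) = 1

Coefficients: [5, 2, 1, 3, 6]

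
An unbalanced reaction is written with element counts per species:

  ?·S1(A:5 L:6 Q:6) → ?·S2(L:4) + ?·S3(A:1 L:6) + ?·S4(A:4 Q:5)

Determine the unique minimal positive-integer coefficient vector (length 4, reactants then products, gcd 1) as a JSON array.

Coefficients: [5, 6, 1, 6]

A: 5·5 = 25 | 6·0+1·1+6·4 = 25
L: 5·6 = 30 | 6·4+1·6+6·0 = 30
Q: 5·6 = 30 | 6·0+1·0+6·5 = 30
gcd(5,6,1,6) = 1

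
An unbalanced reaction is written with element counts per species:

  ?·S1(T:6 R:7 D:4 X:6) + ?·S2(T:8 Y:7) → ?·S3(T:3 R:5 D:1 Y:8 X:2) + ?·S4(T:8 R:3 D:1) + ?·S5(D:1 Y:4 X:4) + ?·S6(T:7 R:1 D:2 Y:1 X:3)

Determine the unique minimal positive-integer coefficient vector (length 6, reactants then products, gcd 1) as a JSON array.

Coefficients: [5, 6, 4, 3, 1, 6]

T: 5·6+6·8 = 78 | 4·3+3·8+1·0+6·7 = 78
R: 5·7+6·0 = 35 | 4·5+3·3+1·0+6·1 = 35
D: 5·4+6·0 = 20 | 4·1+3·1+1·1+6·2 = 20
Y: 5·0+6·7 = 42 | 4·8+3·0+1·4+6·1 = 42
X: 5·6+6·0 = 30 | 4·2+3·0+1·4+6·3 = 30
gcd(5,6,4,3,1,6) = 1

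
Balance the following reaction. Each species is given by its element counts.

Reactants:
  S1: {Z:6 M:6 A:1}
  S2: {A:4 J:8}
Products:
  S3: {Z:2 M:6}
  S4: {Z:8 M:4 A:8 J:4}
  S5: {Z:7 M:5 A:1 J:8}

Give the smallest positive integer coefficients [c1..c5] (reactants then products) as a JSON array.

Coefficients: [6, 3, 3, 2, 2]

Z: 6·6+3·0 = 36 | 3·2+2·8+2·7 = 36
M: 6·6+3·0 = 36 | 3·6+2·4+2·5 = 36
A: 6·1+3·4 = 18 | 3·0+2·8+2·1 = 18
J: 6·0+3·8 = 24 | 3·0+2·4+2·8 = 24
gcd(6,3,3,2,2) = 1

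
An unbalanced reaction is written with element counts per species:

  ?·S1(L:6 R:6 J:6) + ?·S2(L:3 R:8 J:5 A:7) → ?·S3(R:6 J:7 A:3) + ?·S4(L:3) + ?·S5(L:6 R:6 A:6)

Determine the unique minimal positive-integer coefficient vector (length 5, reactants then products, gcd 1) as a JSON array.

L: 1·6+3·3 = 15 | 3·0+1·3+2·6 = 15
R: 1·6+3·8 = 30 | 3·6+1·0+2·6 = 30
J: 1·6+3·5 = 21 | 3·7+1·0+2·0 = 21
A: 1·0+3·7 = 21 | 3·3+1·0+2·6 = 21
gcd(1,3,3,1,2) = 1

Coefficients: [1, 3, 3, 1, 2]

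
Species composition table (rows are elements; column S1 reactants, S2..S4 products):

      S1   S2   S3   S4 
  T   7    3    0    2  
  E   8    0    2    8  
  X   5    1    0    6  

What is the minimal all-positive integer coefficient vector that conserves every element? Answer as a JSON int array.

T: 2·7 = 14 | 4·3+4·0+1·2 = 14
E: 2·8 = 16 | 4·0+4·2+1·8 = 16
X: 2·5 = 10 | 4·1+4·0+1·6 = 10
gcd(2,4,4,1) = 1

Coefficients: [2, 4, 4, 1]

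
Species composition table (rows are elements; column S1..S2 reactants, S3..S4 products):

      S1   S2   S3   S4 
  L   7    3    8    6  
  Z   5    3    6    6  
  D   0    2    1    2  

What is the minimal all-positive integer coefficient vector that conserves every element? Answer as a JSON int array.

L: 6·7+4·3 = 54 | 6·8+1·6 = 54
Z: 6·5+4·3 = 42 | 6·6+1·6 = 42
D: 6·0+4·2 = 8 | 6·1+1·2 = 8
gcd(6,4,6,1) = 1

Coefficients: [6, 4, 6, 1]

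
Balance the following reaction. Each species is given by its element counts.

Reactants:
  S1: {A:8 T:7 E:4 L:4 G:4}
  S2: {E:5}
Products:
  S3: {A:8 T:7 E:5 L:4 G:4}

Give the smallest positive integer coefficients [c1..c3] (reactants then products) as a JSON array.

Coefficients: [5, 1, 5]

A: 5·8+1·0 = 40 | 5·8 = 40
T: 5·7+1·0 = 35 | 5·7 = 35
E: 5·4+1·5 = 25 | 5·5 = 25
L: 5·4+1·0 = 20 | 5·4 = 20
G: 5·4+1·0 = 20 | 5·4 = 20
gcd(5,1,5) = 1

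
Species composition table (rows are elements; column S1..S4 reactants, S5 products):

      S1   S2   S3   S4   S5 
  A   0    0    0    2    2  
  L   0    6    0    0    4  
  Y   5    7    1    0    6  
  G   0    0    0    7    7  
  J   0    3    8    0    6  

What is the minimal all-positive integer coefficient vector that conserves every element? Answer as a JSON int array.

A: 1·0+4·0+3·0+6·2 = 12 | 6·2 = 12
L: 1·0+4·6+3·0+6·0 = 24 | 6·4 = 24
Y: 1·5+4·7+3·1+6·0 = 36 | 6·6 = 36
G: 1·0+4·0+3·0+6·7 = 42 | 6·7 = 42
J: 1·0+4·3+3·8+6·0 = 36 | 6·6 = 36
gcd(1,4,3,6,6) = 1

Coefficients: [1, 4, 3, 6, 6]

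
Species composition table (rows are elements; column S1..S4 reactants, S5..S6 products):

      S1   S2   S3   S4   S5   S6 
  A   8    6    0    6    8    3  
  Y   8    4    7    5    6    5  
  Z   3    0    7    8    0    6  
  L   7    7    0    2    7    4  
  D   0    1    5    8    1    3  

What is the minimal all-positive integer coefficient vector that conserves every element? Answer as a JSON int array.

Coefficients: [3, 5, 1, 1, 6, 4]

A: 3·8+5·6+1·0+1·6 = 60 | 6·8+4·3 = 60
Y: 3·8+5·4+1·7+1·5 = 56 | 6·6+4·5 = 56
Z: 3·3+5·0+1·7+1·8 = 24 | 6·0+4·6 = 24
L: 3·7+5·7+1·0+1·2 = 58 | 6·7+4·4 = 58
D: 3·0+5·1+1·5+1·8 = 18 | 6·1+4·3 = 18
gcd(3,5,1,1,6,4) = 1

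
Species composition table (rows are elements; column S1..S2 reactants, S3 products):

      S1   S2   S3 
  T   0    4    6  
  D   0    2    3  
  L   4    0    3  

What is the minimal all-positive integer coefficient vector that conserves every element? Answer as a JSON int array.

T: 3·0+6·4 = 24 | 4·6 = 24
D: 3·0+6·2 = 12 | 4·3 = 12
L: 3·4+6·0 = 12 | 4·3 = 12
gcd(3,6,4) = 1

Coefficients: [3, 6, 4]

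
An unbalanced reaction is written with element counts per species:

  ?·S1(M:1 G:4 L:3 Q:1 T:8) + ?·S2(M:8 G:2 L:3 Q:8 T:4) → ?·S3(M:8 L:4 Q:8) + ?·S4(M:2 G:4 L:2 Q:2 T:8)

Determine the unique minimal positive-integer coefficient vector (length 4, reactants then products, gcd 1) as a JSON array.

Coefficients: [4, 4, 3, 6]

M: 4·1+4·8 = 36 | 3·8+6·2 = 36
G: 4·4+4·2 = 24 | 3·0+6·4 = 24
L: 4·3+4·3 = 24 | 3·4+6·2 = 24
Q: 4·1+4·8 = 36 | 3·8+6·2 = 36
T: 4·8+4·4 = 48 | 3·0+6·8 = 48
gcd(4,4,3,6) = 1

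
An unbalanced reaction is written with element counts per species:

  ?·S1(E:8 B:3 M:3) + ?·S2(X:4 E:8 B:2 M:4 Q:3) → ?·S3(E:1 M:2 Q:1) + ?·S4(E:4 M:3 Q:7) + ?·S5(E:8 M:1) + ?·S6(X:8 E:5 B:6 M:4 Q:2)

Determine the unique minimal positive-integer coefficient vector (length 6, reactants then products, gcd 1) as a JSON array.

Coefficients: [2, 6, 5, 1, 5, 3]

X: 2·0+6·4 = 24 | 5·0+1·0+5·0+3·8 = 24
E: 2·8+6·8 = 64 | 5·1+1·4+5·8+3·5 = 64
B: 2·3+6·2 = 18 | 5·0+1·0+5·0+3·6 = 18
M: 2·3+6·4 = 30 | 5·2+1·3+5·1+3·4 = 30
Q: 2·0+6·3 = 18 | 5·1+1·7+5·0+3·2 = 18
gcd(2,6,5,1,5,3) = 1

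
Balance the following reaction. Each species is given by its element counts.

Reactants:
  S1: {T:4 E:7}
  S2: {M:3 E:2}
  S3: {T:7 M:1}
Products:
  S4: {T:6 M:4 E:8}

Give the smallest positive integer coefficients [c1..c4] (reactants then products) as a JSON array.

T: 4·4+6·0+2·7 = 30 | 5·6 = 30
M: 4·0+6·3+2·1 = 20 | 5·4 = 20
E: 4·7+6·2+2·0 = 40 | 5·8 = 40
gcd(4,6,2,5) = 1

Coefficients: [4, 6, 2, 5]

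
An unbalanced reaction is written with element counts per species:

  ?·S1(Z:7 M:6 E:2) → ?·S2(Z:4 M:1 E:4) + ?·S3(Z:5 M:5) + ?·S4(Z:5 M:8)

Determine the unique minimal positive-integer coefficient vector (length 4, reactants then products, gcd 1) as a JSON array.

Coefficients: [6, 3, 5, 1]

Z: 6·7 = 42 | 3·4+5·5+1·5 = 42
M: 6·6 = 36 | 3·1+5·5+1·8 = 36
E: 6·2 = 12 | 3·4+5·0+1·0 = 12
gcd(6,3,5,1) = 1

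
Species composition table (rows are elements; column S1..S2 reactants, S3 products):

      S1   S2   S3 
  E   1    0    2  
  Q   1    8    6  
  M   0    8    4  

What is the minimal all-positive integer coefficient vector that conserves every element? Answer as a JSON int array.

Coefficients: [4, 1, 2]

E: 4·1+1·0 = 4 | 2·2 = 4
Q: 4·1+1·8 = 12 | 2·6 = 12
M: 4·0+1·8 = 8 | 2·4 = 8
gcd(4,1,2) = 1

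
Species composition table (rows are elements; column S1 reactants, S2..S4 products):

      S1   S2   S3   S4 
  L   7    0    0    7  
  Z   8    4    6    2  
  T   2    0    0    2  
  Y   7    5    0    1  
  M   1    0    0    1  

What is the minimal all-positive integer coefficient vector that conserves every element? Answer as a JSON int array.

L: 5·7 = 35 | 6·0+1·0+5·7 = 35
Z: 5·8 = 40 | 6·4+1·6+5·2 = 40
T: 5·2 = 10 | 6·0+1·0+5·2 = 10
Y: 5·7 = 35 | 6·5+1·0+5·1 = 35
M: 5·1 = 5 | 6·0+1·0+5·1 = 5
gcd(5,6,1,5) = 1

Coefficients: [5, 6, 1, 5]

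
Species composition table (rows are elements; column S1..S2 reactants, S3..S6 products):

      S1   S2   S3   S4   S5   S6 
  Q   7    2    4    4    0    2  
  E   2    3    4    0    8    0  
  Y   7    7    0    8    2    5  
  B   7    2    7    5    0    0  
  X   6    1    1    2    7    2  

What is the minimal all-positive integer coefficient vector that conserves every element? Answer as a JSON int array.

Coefficients: [4, 4, 3, 3, 1, 6]

Q: 4·7+4·2 = 36 | 3·4+3·4+1·0+6·2 = 36
E: 4·2+4·3 = 20 | 3·4+3·0+1·8+6·0 = 20
Y: 4·7+4·7 = 56 | 3·0+3·8+1·2+6·5 = 56
B: 4·7+4·2 = 36 | 3·7+3·5+1·0+6·0 = 36
X: 4·6+4·1 = 28 | 3·1+3·2+1·7+6·2 = 28
gcd(4,4,3,3,1,6) = 1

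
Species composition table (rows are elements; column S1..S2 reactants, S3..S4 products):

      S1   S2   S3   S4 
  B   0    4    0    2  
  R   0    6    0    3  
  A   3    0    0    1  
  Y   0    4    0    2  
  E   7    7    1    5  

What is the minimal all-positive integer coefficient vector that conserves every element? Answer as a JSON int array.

Coefficients: [2, 3, 5, 6]

B: 2·0+3·4 = 12 | 5·0+6·2 = 12
R: 2·0+3·6 = 18 | 5·0+6·3 = 18
A: 2·3+3·0 = 6 | 5·0+6·1 = 6
Y: 2·0+3·4 = 12 | 5·0+6·2 = 12
E: 2·7+3·7 = 35 | 5·1+6·5 = 35
gcd(2,3,5,6) = 1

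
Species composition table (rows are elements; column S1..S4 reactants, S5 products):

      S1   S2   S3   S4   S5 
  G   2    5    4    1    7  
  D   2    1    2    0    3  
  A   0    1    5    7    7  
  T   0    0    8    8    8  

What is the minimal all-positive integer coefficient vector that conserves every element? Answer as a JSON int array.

Coefficients: [5, 4, 2, 4, 6]

G: 5·2+4·5+2·4+4·1 = 42 | 6·7 = 42
D: 5·2+4·1+2·2+4·0 = 18 | 6·3 = 18
A: 5·0+4·1+2·5+4·7 = 42 | 6·7 = 42
T: 5·0+4·0+2·8+4·8 = 48 | 6·8 = 48
gcd(5,4,2,4,6) = 1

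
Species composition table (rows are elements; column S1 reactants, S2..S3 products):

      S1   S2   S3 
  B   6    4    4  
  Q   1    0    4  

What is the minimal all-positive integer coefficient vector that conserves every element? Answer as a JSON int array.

B: 4·6 = 24 | 5·4+1·4 = 24
Q: 4·1 = 4 | 5·0+1·4 = 4
gcd(4,5,1) = 1

Coefficients: [4, 5, 1]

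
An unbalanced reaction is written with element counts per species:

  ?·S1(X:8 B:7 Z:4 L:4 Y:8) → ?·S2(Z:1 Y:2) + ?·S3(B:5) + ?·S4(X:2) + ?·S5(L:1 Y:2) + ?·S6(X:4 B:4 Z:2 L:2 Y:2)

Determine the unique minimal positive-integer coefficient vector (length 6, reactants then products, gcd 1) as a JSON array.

Coefficients: [3, 4, 1, 4, 4, 4]

X: 3·8 = 24 | 4·0+1·0+4·2+4·0+4·4 = 24
B: 3·7 = 21 | 4·0+1·5+4·0+4·0+4·4 = 21
Z: 3·4 = 12 | 4·1+1·0+4·0+4·0+4·2 = 12
L: 3·4 = 12 | 4·0+1·0+4·0+4·1+4·2 = 12
Y: 3·8 = 24 | 4·2+1·0+4·0+4·2+4·2 = 24
gcd(3,4,1,4,4,4) = 1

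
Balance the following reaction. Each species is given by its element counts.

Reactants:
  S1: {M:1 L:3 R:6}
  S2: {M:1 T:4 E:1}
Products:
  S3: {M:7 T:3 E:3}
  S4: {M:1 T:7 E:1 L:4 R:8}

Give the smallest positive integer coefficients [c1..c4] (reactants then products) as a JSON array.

Coefficients: [4, 6, 1, 3]

M: 4·1+6·1 = 10 | 1·7+3·1 = 10
T: 4·0+6·4 = 24 | 1·3+3·7 = 24
E: 4·0+6·1 = 6 | 1·3+3·1 = 6
L: 4·3+6·0 = 12 | 1·0+3·4 = 12
R: 4·6+6·0 = 24 | 1·0+3·8 = 24
gcd(4,6,1,3) = 1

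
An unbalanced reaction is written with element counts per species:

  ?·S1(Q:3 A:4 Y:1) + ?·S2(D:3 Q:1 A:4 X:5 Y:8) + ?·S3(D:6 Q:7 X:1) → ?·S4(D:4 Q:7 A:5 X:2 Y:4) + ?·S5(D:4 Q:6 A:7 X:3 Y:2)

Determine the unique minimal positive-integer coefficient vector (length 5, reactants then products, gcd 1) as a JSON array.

D: 6·0+2·3+3·6 = 24 | 5·4+1·4 = 24
Q: 6·3+2·1+3·7 = 41 | 5·7+1·6 = 41
A: 6·4+2·4+3·0 = 32 | 5·5+1·7 = 32
X: 6·0+2·5+3·1 = 13 | 5·2+1·3 = 13
Y: 6·1+2·8+3·0 = 22 | 5·4+1·2 = 22
gcd(6,2,3,5,1) = 1

Coefficients: [6, 2, 3, 5, 1]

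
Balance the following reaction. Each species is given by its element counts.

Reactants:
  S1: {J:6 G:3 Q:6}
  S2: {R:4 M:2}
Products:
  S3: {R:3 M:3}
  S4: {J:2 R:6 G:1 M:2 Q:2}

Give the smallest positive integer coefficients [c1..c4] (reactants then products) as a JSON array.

J: 1·6+6·0 = 6 | 2·0+3·2 = 6
R: 1·0+6·4 = 24 | 2·3+3·6 = 24
G: 1·3+6·0 = 3 | 2·0+3·1 = 3
M: 1·0+6·2 = 12 | 2·3+3·2 = 12
Q: 1·6+6·0 = 6 | 2·0+3·2 = 6
gcd(1,6,2,3) = 1

Coefficients: [1, 6, 2, 3]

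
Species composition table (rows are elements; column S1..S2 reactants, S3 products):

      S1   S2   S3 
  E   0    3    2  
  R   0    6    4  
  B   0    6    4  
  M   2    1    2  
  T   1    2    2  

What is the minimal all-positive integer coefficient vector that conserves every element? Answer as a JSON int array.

Coefficients: [2, 2, 3]

E: 2·0+2·3 = 6 | 3·2 = 6
R: 2·0+2·6 = 12 | 3·4 = 12
B: 2·0+2·6 = 12 | 3·4 = 12
M: 2·2+2·1 = 6 | 3·2 = 6
T: 2·1+2·2 = 6 | 3·2 = 6
gcd(2,2,3) = 1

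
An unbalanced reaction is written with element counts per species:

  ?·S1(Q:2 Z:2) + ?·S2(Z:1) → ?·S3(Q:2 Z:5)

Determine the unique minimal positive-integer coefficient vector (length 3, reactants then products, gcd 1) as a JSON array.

Q: 1·2+3·0 = 2 | 1·2 = 2
Z: 1·2+3·1 = 5 | 1·5 = 5
gcd(1,3,1) = 1

Coefficients: [1, 3, 1]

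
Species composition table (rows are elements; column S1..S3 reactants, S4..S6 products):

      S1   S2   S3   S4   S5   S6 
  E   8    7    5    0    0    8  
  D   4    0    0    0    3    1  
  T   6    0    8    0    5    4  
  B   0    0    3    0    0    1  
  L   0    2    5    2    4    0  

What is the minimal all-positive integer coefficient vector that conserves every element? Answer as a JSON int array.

Coefficients: [3, 2, 2, 3, 2, 6]

E: 3·8+2·7+2·5 = 48 | 3·0+2·0+6·8 = 48
D: 3·4+2·0+2·0 = 12 | 3·0+2·3+6·1 = 12
T: 3·6+2·0+2·8 = 34 | 3·0+2·5+6·4 = 34
B: 3·0+2·0+2·3 = 6 | 3·0+2·0+6·1 = 6
L: 3·0+2·2+2·5 = 14 | 3·2+2·4+6·0 = 14
gcd(3,2,2,3,2,6) = 1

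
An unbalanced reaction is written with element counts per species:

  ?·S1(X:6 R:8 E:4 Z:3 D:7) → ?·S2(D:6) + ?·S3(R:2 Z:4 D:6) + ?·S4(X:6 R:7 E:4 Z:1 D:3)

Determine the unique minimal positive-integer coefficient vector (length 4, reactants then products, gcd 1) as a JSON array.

Coefficients: [6, 1, 3, 6]

X: 6·6 = 36 | 1·0+3·0+6·6 = 36
R: 6·8 = 48 | 1·0+3·2+6·7 = 48
E: 6·4 = 24 | 1·0+3·0+6·4 = 24
Z: 6·3 = 18 | 1·0+3·4+6·1 = 18
D: 6·7 = 42 | 1·6+3·6+6·3 = 42
gcd(6,1,3,6) = 1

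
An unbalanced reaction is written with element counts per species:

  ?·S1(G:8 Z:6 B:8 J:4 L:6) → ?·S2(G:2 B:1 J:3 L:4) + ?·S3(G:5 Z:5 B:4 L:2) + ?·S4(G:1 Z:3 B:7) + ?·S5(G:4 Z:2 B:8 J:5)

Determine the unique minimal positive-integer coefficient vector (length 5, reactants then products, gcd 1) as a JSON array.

Coefficients: [5, 5, 5, 1, 1]

G: 5·8 = 40 | 5·2+5·5+1·1+1·4 = 40
Z: 5·6 = 30 | 5·0+5·5+1·3+1·2 = 30
B: 5·8 = 40 | 5·1+5·4+1·7+1·8 = 40
J: 5·4 = 20 | 5·3+5·0+1·0+1·5 = 20
L: 5·6 = 30 | 5·4+5·2+1·0+1·0 = 30
gcd(5,5,5,1,1) = 1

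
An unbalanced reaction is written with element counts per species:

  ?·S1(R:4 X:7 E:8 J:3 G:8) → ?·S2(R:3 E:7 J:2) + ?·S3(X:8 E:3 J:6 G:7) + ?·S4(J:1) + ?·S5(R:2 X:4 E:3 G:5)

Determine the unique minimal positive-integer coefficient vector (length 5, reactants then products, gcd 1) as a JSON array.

R: 4·4 = 16 | 2·3+1·0+2·0+5·2 = 16
X: 4·7 = 28 | 2·0+1·8+2·0+5·4 = 28
E: 4·8 = 32 | 2·7+1·3+2·0+5·3 = 32
J: 4·3 = 12 | 2·2+1·6+2·1+5·0 = 12
G: 4·8 = 32 | 2·0+1·7+2·0+5·5 = 32
gcd(4,2,1,2,5) = 1

Coefficients: [4, 2, 1, 2, 5]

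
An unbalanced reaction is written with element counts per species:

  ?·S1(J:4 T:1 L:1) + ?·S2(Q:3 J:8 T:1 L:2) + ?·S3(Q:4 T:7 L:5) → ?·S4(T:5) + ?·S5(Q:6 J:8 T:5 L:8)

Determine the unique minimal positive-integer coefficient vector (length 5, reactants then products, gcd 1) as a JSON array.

Q: 6·0+2·3+6·4 = 30 | 5·0+5·6 = 30
J: 6·4+2·8+6·0 = 40 | 5·0+5·8 = 40
T: 6·1+2·1+6·7 = 50 | 5·5+5·5 = 50
L: 6·1+2·2+6·5 = 40 | 5·0+5·8 = 40
gcd(6,2,6,5,5) = 1

Coefficients: [6, 2, 6, 5, 5]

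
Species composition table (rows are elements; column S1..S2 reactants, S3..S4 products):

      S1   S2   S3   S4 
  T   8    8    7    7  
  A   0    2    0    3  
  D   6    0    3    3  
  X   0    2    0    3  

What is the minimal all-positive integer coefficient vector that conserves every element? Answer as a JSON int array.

T: 4·8+3·8 = 56 | 6·7+2·7 = 56
A: 4·0+3·2 = 6 | 6·0+2·3 = 6
D: 4·6+3·0 = 24 | 6·3+2·3 = 24
X: 4·0+3·2 = 6 | 6·0+2·3 = 6
gcd(4,3,6,2) = 1

Coefficients: [4, 3, 6, 2]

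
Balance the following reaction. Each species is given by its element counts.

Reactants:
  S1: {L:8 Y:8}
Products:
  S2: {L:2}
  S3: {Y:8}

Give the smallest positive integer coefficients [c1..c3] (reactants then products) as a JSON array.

L: 1·8 = 8 | 4·2+1·0 = 8
Y: 1·8 = 8 | 4·0+1·8 = 8
gcd(1,4,1) = 1

Coefficients: [1, 4, 1]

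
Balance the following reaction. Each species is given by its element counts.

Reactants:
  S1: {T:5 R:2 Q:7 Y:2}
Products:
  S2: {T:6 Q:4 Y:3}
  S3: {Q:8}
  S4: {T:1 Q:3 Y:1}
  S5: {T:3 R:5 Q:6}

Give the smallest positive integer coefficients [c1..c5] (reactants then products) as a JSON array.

T: 5·5 = 25 | 3·6+1·0+1·1+2·3 = 25
R: 5·2 = 10 | 3·0+1·0+1·0+2·5 = 10
Q: 5·7 = 35 | 3·4+1·8+1·3+2·6 = 35
Y: 5·2 = 10 | 3·3+1·0+1·1+2·0 = 10
gcd(5,3,1,1,2) = 1

Coefficients: [5, 3, 1, 1, 2]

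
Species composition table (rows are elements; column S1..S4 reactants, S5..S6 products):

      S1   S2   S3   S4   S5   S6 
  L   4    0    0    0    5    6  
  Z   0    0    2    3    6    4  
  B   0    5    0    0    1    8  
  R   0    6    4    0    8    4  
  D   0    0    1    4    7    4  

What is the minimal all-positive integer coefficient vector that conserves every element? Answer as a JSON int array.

Coefficients: [4, 2, 2, 4, 2, 1]

L: 4·4+2·0+2·0+4·0 = 16 | 2·5+1·6 = 16
Z: 4·0+2·0+2·2+4·3 = 16 | 2·6+1·4 = 16
B: 4·0+2·5+2·0+4·0 = 10 | 2·1+1·8 = 10
R: 4·0+2·6+2·4+4·0 = 20 | 2·8+1·4 = 20
D: 4·0+2·0+2·1+4·4 = 18 | 2·7+1·4 = 18
gcd(4,2,2,4,2,1) = 1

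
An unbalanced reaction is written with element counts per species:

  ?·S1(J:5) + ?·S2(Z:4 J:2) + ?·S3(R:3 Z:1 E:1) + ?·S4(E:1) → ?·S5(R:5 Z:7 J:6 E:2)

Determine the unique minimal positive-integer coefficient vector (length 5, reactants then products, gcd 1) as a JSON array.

R: 2·0+4·0+5·3+1·0 = 15 | 3·5 = 15
Z: 2·0+4·4+5·1+1·0 = 21 | 3·7 = 21
J: 2·5+4·2+5·0+1·0 = 18 | 3·6 = 18
E: 2·0+4·0+5·1+1·1 = 6 | 3·2 = 6
gcd(2,4,5,1,3) = 1

Coefficients: [2, 4, 5, 1, 3]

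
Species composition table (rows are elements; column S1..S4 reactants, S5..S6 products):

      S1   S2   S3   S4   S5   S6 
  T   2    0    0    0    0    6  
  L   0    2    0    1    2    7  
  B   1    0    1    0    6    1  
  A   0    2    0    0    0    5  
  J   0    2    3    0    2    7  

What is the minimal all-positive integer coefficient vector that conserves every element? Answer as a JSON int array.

Coefficients: [6, 5, 2, 6, 1, 2]

T: 6·2+5·0+2·0+6·0 = 12 | 1·0+2·6 = 12
L: 6·0+5·2+2·0+6·1 = 16 | 1·2+2·7 = 16
B: 6·1+5·0+2·1+6·0 = 8 | 1·6+2·1 = 8
A: 6·0+5·2+2·0+6·0 = 10 | 1·0+2·5 = 10
J: 6·0+5·2+2·3+6·0 = 16 | 1·2+2·7 = 16
gcd(6,5,2,6,1,2) = 1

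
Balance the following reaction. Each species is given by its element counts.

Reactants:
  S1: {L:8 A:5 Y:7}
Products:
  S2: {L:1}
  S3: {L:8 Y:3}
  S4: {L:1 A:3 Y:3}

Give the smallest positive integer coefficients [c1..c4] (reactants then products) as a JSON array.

L: 3·8 = 24 | 3·1+2·8+5·1 = 24
A: 3·5 = 15 | 3·0+2·0+5·3 = 15
Y: 3·7 = 21 | 3·0+2·3+5·3 = 21
gcd(3,3,2,5) = 1

Coefficients: [3, 3, 2, 5]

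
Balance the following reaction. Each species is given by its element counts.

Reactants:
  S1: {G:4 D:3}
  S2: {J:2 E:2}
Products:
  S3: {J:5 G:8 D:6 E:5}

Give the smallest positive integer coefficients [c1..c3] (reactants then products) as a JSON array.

Coefficients: [4, 5, 2]

J: 4·0+5·2 = 10 | 2·5 = 10
G: 4·4+5·0 = 16 | 2·8 = 16
D: 4·3+5·0 = 12 | 2·6 = 12
E: 4·0+5·2 = 10 | 2·5 = 10
gcd(4,5,2) = 1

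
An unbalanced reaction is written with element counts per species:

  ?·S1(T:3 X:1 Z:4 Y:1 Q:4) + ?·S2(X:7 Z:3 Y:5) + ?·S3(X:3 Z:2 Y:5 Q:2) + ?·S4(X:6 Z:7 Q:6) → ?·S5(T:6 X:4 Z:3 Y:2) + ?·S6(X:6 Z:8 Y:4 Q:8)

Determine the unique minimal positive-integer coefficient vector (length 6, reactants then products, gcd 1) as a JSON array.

T: 4·3+1·0+3·0+3·0 = 12 | 2·6+5·0 = 12
X: 4·1+1·7+3·3+3·6 = 38 | 2·4+5·6 = 38
Z: 4·4+1·3+3·2+3·7 = 46 | 2·3+5·8 = 46
Y: 4·1+1·5+3·5+3·0 = 24 | 2·2+5·4 = 24
Q: 4·4+1·0+3·2+3·6 = 40 | 2·0+5·8 = 40
gcd(4,1,3,3,2,5) = 1

Coefficients: [4, 1, 3, 3, 2, 5]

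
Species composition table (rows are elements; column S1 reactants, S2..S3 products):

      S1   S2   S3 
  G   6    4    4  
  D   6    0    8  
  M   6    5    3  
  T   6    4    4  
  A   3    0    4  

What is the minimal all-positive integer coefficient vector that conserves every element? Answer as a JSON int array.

Coefficients: [4, 3, 3]

G: 4·6 = 24 | 3·4+3·4 = 24
D: 4·6 = 24 | 3·0+3·8 = 24
M: 4·6 = 24 | 3·5+3·3 = 24
T: 4·6 = 24 | 3·4+3·4 = 24
A: 4·3 = 12 | 3·0+3·4 = 12
gcd(4,3,3) = 1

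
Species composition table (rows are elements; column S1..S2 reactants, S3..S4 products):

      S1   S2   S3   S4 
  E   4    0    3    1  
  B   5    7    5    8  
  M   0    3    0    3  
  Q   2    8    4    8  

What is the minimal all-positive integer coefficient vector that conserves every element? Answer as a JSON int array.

E: 2·4+5·0 = 8 | 1·3+5·1 = 8
B: 2·5+5·7 = 45 | 1·5+5·8 = 45
M: 2·0+5·3 = 15 | 1·0+5·3 = 15
Q: 2·2+5·8 = 44 | 1·4+5·8 = 44
gcd(2,5,1,5) = 1

Coefficients: [2, 5, 1, 5]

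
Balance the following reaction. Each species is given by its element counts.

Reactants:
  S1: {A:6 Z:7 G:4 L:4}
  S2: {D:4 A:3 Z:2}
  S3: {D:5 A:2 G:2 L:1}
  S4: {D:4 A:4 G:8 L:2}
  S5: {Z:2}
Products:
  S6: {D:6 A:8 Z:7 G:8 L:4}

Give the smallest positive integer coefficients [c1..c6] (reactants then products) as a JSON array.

Coefficients: [3, 2, 2, 3, 5, 5]

D: 3·0+2·4+2·5+3·4+5·0 = 30 | 5·6 = 30
A: 3·6+2·3+2·2+3·4+5·0 = 40 | 5·8 = 40
Z: 3·7+2·2+2·0+3·0+5·2 = 35 | 5·7 = 35
G: 3·4+2·0+2·2+3·8+5·0 = 40 | 5·8 = 40
L: 3·4+2·0+2·1+3·2+5·0 = 20 | 5·4 = 20
gcd(3,2,2,3,5,5) = 1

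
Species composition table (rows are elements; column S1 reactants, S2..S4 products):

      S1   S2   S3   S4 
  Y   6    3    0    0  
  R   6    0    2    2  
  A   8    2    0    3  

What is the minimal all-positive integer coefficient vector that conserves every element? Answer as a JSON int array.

Coefficients: [3, 6, 5, 4]

Y: 3·6 = 18 | 6·3+5·0+4·0 = 18
R: 3·6 = 18 | 6·0+5·2+4·2 = 18
A: 3·8 = 24 | 6·2+5·0+4·3 = 24
gcd(3,6,5,4) = 1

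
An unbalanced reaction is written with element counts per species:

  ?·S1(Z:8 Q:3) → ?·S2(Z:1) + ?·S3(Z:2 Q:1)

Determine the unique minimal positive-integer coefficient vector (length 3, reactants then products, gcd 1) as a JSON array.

Z: 1·8 = 8 | 2·1+3·2 = 8
Q: 1·3 = 3 | 2·0+3·1 = 3
gcd(1,2,3) = 1

Coefficients: [1, 2, 3]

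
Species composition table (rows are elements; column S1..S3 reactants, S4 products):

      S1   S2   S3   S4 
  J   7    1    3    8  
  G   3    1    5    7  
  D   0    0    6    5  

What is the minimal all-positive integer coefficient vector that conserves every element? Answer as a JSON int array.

J: 4·7+5·1+5·3 = 48 | 6·8 = 48
G: 4·3+5·1+5·5 = 42 | 6·7 = 42
D: 4·0+5·0+5·6 = 30 | 6·5 = 30
gcd(4,5,5,6) = 1

Coefficients: [4, 5, 5, 6]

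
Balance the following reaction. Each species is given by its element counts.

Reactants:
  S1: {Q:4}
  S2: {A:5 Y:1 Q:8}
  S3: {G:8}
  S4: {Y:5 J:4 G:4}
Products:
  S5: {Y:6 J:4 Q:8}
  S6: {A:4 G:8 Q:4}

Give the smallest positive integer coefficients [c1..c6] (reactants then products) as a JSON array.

Coefficients: [5, 4, 3, 4, 4, 5]

A: 5·0+4·5+3·0+4·0 = 20 | 4·0+5·4 = 20
Y: 5·0+4·1+3·0+4·5 = 24 | 4·6+5·0 = 24
J: 5·0+4·0+3·0+4·4 = 16 | 4·4+5·0 = 16
G: 5·0+4·0+3·8+4·4 = 40 | 4·0+5·8 = 40
Q: 5·4+4·8+3·0+4·0 = 52 | 4·8+5·4 = 52
gcd(5,4,3,4,4,5) = 1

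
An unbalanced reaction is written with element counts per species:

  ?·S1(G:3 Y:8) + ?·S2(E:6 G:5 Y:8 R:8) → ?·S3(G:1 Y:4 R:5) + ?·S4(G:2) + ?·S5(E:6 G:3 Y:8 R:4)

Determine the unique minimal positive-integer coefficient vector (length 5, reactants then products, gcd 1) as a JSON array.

Coefficients: [2, 5, 4, 6, 5]

E: 2·0+5·6 = 30 | 4·0+6·0+5·6 = 30
G: 2·3+5·5 = 31 | 4·1+6·2+5·3 = 31
Y: 2·8+5·8 = 56 | 4·4+6·0+5·8 = 56
R: 2·0+5·8 = 40 | 4·5+6·0+5·4 = 40
gcd(2,5,4,6,5) = 1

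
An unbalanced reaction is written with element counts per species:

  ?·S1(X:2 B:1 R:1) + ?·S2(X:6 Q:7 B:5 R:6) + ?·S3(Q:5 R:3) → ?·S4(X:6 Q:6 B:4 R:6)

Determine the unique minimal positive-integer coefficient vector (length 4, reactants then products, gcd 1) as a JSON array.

Coefficients: [3, 1, 1, 2]

X: 3·2+1·6+1·0 = 12 | 2·6 = 12
Q: 3·0+1·7+1·5 = 12 | 2·6 = 12
B: 3·1+1·5+1·0 = 8 | 2·4 = 8
R: 3·1+1·6+1·3 = 12 | 2·6 = 12
gcd(3,1,1,2) = 1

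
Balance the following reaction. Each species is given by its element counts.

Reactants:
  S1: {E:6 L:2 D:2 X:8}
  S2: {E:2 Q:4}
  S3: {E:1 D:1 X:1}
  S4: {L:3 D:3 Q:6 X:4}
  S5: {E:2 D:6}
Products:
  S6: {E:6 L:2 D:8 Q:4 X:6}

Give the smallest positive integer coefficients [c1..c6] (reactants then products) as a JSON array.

E: 2·6+2·2+6·1+2·0+4·2 = 30 | 5·6 = 30
L: 2·2+2·0+6·0+2·3+4·0 = 10 | 5·2 = 10
D: 2·2+2·0+6·1+2·3+4·6 = 40 | 5·8 = 40
Q: 2·0+2·4+6·0+2·6+4·0 = 20 | 5·4 = 20
X: 2·8+2·0+6·1+2·4+4·0 = 30 | 5·6 = 30
gcd(2,2,6,2,4,5) = 1

Coefficients: [2, 2, 6, 2, 4, 5]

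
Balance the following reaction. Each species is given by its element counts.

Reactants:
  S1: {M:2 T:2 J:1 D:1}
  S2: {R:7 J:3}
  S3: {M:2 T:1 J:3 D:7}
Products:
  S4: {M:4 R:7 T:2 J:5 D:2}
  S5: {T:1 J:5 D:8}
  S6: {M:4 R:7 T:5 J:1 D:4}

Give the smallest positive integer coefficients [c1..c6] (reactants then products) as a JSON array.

Coefficients: [5, 4, 3, 3, 2, 1]

M: 5·2+4·0+3·2 = 16 | 3·4+2·0+1·4 = 16
R: 5·0+4·7+3·0 = 28 | 3·7+2·0+1·7 = 28
T: 5·2+4·0+3·1 = 13 | 3·2+2·1+1·5 = 13
J: 5·1+4·3+3·3 = 26 | 3·5+2·5+1·1 = 26
D: 5·1+4·0+3·7 = 26 | 3·2+2·8+1·4 = 26
gcd(5,4,3,3,2,1) = 1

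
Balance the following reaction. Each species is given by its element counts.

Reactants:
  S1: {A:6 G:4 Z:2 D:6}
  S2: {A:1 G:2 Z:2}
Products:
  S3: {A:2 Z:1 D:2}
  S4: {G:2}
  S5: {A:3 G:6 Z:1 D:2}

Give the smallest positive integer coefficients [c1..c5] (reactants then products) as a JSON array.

A: 2·6+1·1 = 13 | 5·2+2·0+1·3 = 13
G: 2·4+1·2 = 10 | 5·0+2·2+1·6 = 10
Z: 2·2+1·2 = 6 | 5·1+2·0+1·1 = 6
D: 2·6+1·0 = 12 | 5·2+2·0+1·2 = 12
gcd(2,1,5,2,1) = 1

Coefficients: [2, 1, 5, 2, 1]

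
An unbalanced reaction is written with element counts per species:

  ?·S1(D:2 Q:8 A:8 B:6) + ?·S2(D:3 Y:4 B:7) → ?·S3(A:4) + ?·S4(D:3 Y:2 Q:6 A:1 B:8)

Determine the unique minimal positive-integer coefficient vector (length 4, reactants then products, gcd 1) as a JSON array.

D: 3·2+2·3 = 12 | 5·0+4·3 = 12
Y: 3·0+2·4 = 8 | 5·0+4·2 = 8
Q: 3·8+2·0 = 24 | 5·0+4·6 = 24
A: 3·8+2·0 = 24 | 5·4+4·1 = 24
B: 3·6+2·7 = 32 | 5·0+4·8 = 32
gcd(3,2,5,4) = 1

Coefficients: [3, 2, 5, 4]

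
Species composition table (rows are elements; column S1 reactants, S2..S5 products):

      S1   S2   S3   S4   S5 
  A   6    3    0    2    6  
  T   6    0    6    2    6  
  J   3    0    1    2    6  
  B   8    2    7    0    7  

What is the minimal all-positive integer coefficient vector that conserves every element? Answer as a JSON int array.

Coefficients: [5, 6, 3, 3, 1]

A: 5·6 = 30 | 6·3+3·0+3·2+1·6 = 30
T: 5·6 = 30 | 6·0+3·6+3·2+1·6 = 30
J: 5·3 = 15 | 6·0+3·1+3·2+1·6 = 15
B: 5·8 = 40 | 6·2+3·7+3·0+1·7 = 40
gcd(5,6,3,3,1) = 1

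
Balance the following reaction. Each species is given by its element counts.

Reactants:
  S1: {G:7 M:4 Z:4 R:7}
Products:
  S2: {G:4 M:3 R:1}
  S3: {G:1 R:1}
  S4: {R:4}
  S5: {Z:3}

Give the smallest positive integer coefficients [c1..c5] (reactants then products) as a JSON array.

Coefficients: [3, 4, 5, 3, 4]

G: 3·7 = 21 | 4·4+5·1+3·0+4·0 = 21
M: 3·4 = 12 | 4·3+5·0+3·0+4·0 = 12
Z: 3·4 = 12 | 4·0+5·0+3·0+4·3 = 12
R: 3·7 = 21 | 4·1+5·1+3·4+4·0 = 21
gcd(3,4,5,3,4) = 1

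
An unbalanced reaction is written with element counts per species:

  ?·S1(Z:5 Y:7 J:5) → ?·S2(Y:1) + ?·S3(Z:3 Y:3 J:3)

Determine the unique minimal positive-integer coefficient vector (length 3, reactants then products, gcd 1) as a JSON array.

Coefficients: [3, 6, 5]

Z: 3·5 = 15 | 6·0+5·3 = 15
Y: 3·7 = 21 | 6·1+5·3 = 21
J: 3·5 = 15 | 6·0+5·3 = 15
gcd(3,6,5) = 1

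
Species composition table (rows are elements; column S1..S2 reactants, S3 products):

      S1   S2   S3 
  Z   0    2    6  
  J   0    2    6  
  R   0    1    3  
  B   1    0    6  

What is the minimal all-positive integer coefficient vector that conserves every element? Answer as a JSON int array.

Coefficients: [6, 3, 1]

Z: 6·0+3·2 = 6 | 1·6 = 6
J: 6·0+3·2 = 6 | 1·6 = 6
R: 6·0+3·1 = 3 | 1·3 = 3
B: 6·1+3·0 = 6 | 1·6 = 6
gcd(6,3,1) = 1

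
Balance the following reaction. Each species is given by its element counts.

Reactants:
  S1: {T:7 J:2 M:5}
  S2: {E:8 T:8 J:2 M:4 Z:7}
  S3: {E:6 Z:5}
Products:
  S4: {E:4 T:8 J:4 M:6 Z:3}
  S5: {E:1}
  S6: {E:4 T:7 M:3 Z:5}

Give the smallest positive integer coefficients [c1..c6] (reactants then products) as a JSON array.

E: 5·0+5·8+1·6 = 46 | 5·4+6·1+5·4 = 46
T: 5·7+5·8+1·0 = 75 | 5·8+6·0+5·7 = 75
J: 5·2+5·2+1·0 = 20 | 5·4+6·0+5·0 = 20
M: 5·5+5·4+1·0 = 45 | 5·6+6·0+5·3 = 45
Z: 5·0+5·7+1·5 = 40 | 5·3+6·0+5·5 = 40
gcd(5,5,1,5,6,5) = 1

Coefficients: [5, 5, 1, 5, 6, 5]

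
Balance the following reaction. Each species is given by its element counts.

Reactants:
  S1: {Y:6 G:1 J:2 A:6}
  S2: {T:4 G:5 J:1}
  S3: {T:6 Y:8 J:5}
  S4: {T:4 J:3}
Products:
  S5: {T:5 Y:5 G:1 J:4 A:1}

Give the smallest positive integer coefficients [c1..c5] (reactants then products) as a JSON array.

T: 1·0+1·4+3·6+2·4 = 30 | 6·5 = 30
Y: 1·6+1·0+3·8+2·0 = 30 | 6·5 = 30
G: 1·1+1·5+3·0+2·0 = 6 | 6·1 = 6
J: 1·2+1·1+3·5+2·3 = 24 | 6·4 = 24
A: 1·6+1·0+3·0+2·0 = 6 | 6·1 = 6
gcd(1,1,3,2,6) = 1

Coefficients: [1, 1, 3, 2, 6]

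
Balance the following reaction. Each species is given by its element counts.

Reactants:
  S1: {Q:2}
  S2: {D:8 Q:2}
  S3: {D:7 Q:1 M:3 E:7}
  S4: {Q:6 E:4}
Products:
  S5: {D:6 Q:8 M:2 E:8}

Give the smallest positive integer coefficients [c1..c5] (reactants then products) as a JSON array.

Coefficients: [6, 1, 4, 5, 6]

D: 6·0+1·8+4·7+5·0 = 36 | 6·6 = 36
Q: 6·2+1·2+4·1+5·6 = 48 | 6·8 = 48
M: 6·0+1·0+4·3+5·0 = 12 | 6·2 = 12
E: 6·0+1·0+4·7+5·4 = 48 | 6·8 = 48
gcd(6,1,4,5,6) = 1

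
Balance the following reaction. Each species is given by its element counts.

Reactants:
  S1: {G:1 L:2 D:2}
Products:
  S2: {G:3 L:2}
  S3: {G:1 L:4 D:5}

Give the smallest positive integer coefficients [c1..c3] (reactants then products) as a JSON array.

Coefficients: [5, 1, 2]

G: 5·1 = 5 | 1·3+2·1 = 5
L: 5·2 = 10 | 1·2+2·4 = 10
D: 5·2 = 10 | 1·0+2·5 = 10
gcd(5,1,2) = 1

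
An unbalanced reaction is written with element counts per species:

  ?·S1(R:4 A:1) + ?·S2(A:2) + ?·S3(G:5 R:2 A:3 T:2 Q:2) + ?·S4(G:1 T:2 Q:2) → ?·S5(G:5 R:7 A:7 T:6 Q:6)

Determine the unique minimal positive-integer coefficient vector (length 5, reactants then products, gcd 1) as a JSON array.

Coefficients: [3, 4, 1, 5, 2]

G: 3·0+4·0+1·5+5·1 = 10 | 2·5 = 10
R: 3·4+4·0+1·2+5·0 = 14 | 2·7 = 14
A: 3·1+4·2+1·3+5·0 = 14 | 2·7 = 14
T: 3·0+4·0+1·2+5·2 = 12 | 2·6 = 12
Q: 3·0+4·0+1·2+5·2 = 12 | 2·6 = 12
gcd(3,4,1,5,2) = 1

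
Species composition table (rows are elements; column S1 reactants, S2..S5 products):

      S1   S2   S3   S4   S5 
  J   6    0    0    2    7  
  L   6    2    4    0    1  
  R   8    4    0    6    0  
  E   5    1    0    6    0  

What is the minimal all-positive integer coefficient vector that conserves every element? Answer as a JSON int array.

J: 6·6 = 36 | 6·0+5·0+4·2+4·7 = 36
L: 6·6 = 36 | 6·2+5·4+4·0+4·1 = 36
R: 6·8 = 48 | 6·4+5·0+4·6+4·0 = 48
E: 6·5 = 30 | 6·1+5·0+4·6+4·0 = 30
gcd(6,6,5,4,4) = 1

Coefficients: [6, 6, 5, 4, 4]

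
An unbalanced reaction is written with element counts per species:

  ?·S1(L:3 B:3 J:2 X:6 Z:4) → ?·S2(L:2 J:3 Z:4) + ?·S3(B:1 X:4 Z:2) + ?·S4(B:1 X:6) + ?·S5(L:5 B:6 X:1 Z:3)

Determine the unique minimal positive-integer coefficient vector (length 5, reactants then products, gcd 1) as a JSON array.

L: 6·3 = 18 | 4·2+1·0+5·0+2·5 = 18
B: 6·3 = 18 | 4·0+1·1+5·1+2·6 = 18
J: 6·2 = 12 | 4·3+1·0+5·0+2·0 = 12
X: 6·6 = 36 | 4·0+1·4+5·6+2·1 = 36
Z: 6·4 = 24 | 4·4+1·2+5·0+2·3 = 24
gcd(6,4,1,5,2) = 1

Coefficients: [6, 4, 1, 5, 2]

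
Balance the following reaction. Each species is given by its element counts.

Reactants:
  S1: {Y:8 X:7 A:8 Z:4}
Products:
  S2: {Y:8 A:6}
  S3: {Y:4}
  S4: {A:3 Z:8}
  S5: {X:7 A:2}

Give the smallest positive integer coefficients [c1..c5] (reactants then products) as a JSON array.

Y: 4·8 = 32 | 3·8+2·4+2·0+4·0 = 32
X: 4·7 = 28 | 3·0+2·0+2·0+4·7 = 28
A: 4·8 = 32 | 3·6+2·0+2·3+4·2 = 32
Z: 4·4 = 16 | 3·0+2·0+2·8+4·0 = 16
gcd(4,3,2,2,4) = 1

Coefficients: [4, 3, 2, 2, 4]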